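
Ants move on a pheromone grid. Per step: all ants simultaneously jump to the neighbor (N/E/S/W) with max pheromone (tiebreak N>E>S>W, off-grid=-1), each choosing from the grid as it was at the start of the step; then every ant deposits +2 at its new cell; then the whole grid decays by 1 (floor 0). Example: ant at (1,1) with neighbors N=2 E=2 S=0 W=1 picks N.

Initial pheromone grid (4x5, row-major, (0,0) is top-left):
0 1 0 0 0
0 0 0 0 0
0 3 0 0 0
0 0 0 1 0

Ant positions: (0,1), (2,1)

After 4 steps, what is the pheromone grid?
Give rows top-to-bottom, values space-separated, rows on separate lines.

After step 1: ants at (0,2),(1,1)
  0 0 1 0 0
  0 1 0 0 0
  0 2 0 0 0
  0 0 0 0 0
After step 2: ants at (0,3),(2,1)
  0 0 0 1 0
  0 0 0 0 0
  0 3 0 0 0
  0 0 0 0 0
After step 3: ants at (0,4),(1,1)
  0 0 0 0 1
  0 1 0 0 0
  0 2 0 0 0
  0 0 0 0 0
After step 4: ants at (1,4),(2,1)
  0 0 0 0 0
  0 0 0 0 1
  0 3 0 0 0
  0 0 0 0 0

0 0 0 0 0
0 0 0 0 1
0 3 0 0 0
0 0 0 0 0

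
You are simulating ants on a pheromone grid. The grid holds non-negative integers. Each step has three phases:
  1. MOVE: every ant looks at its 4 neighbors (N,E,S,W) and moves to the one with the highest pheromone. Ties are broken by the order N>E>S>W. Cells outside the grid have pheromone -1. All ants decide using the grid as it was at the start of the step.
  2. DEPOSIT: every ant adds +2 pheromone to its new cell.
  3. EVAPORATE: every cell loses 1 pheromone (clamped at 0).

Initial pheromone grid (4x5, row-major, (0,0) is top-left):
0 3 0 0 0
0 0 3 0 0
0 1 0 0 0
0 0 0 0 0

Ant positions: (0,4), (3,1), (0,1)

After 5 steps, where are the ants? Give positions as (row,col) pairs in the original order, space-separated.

Step 1: ant0:(0,4)->S->(1,4) | ant1:(3,1)->N->(2,1) | ant2:(0,1)->E->(0,2)
  grid max=2 at (0,1)
Step 2: ant0:(1,4)->N->(0,4) | ant1:(2,1)->N->(1,1) | ant2:(0,2)->S->(1,2)
  grid max=3 at (1,2)
Step 3: ant0:(0,4)->S->(1,4) | ant1:(1,1)->E->(1,2) | ant2:(1,2)->W->(1,1)
  grid max=4 at (1,2)
Step 4: ant0:(1,4)->N->(0,4) | ant1:(1,2)->W->(1,1) | ant2:(1,1)->E->(1,2)
  grid max=5 at (1,2)
Step 5: ant0:(0,4)->S->(1,4) | ant1:(1,1)->E->(1,2) | ant2:(1,2)->W->(1,1)
  grid max=6 at (1,2)

(1,4) (1,2) (1,1)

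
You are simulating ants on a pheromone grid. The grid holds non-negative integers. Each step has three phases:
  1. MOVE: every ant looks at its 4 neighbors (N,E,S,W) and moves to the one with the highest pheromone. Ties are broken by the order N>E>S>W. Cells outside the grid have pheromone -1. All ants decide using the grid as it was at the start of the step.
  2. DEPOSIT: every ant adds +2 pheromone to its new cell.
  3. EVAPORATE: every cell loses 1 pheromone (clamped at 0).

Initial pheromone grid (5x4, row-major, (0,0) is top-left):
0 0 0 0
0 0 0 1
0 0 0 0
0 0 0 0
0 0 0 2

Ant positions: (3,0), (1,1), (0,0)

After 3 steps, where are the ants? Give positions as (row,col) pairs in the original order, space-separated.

Step 1: ant0:(3,0)->N->(2,0) | ant1:(1,1)->N->(0,1) | ant2:(0,0)->E->(0,1)
  grid max=3 at (0,1)
Step 2: ant0:(2,0)->N->(1,0) | ant1:(0,1)->E->(0,2) | ant2:(0,1)->E->(0,2)
  grid max=3 at (0,2)
Step 3: ant0:(1,0)->N->(0,0) | ant1:(0,2)->W->(0,1) | ant2:(0,2)->W->(0,1)
  grid max=5 at (0,1)

(0,0) (0,1) (0,1)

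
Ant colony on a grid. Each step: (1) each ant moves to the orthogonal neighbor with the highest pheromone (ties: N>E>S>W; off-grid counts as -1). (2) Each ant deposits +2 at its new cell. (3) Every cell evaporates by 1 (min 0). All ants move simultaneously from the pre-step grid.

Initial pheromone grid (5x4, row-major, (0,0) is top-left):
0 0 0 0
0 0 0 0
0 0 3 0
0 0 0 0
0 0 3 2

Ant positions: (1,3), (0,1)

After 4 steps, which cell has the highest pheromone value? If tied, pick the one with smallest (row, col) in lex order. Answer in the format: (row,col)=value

Step 1: ant0:(1,3)->N->(0,3) | ant1:(0,1)->E->(0,2)
  grid max=2 at (2,2)
Step 2: ant0:(0,3)->W->(0,2) | ant1:(0,2)->E->(0,3)
  grid max=2 at (0,2)
Step 3: ant0:(0,2)->E->(0,3) | ant1:(0,3)->W->(0,2)
  grid max=3 at (0,2)
Step 4: ant0:(0,3)->W->(0,2) | ant1:(0,2)->E->(0,3)
  grid max=4 at (0,2)
Final grid:
  0 0 4 4
  0 0 0 0
  0 0 0 0
  0 0 0 0
  0 0 0 0
Max pheromone 4 at (0,2)

Answer: (0,2)=4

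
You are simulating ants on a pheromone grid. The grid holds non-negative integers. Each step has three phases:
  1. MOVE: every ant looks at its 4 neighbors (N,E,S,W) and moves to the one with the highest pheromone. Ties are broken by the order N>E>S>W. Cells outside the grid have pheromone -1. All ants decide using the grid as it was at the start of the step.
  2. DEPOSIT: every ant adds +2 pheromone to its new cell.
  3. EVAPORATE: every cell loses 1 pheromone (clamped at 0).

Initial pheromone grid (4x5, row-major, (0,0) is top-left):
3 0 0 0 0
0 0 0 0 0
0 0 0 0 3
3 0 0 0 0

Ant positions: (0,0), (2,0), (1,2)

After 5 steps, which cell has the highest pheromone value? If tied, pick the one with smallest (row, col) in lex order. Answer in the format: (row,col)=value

Step 1: ant0:(0,0)->E->(0,1) | ant1:(2,0)->S->(3,0) | ant2:(1,2)->N->(0,2)
  grid max=4 at (3,0)
Step 2: ant0:(0,1)->W->(0,0) | ant1:(3,0)->N->(2,0) | ant2:(0,2)->W->(0,1)
  grid max=3 at (0,0)
Step 3: ant0:(0,0)->E->(0,1) | ant1:(2,0)->S->(3,0) | ant2:(0,1)->W->(0,0)
  grid max=4 at (0,0)
Step 4: ant0:(0,1)->W->(0,0) | ant1:(3,0)->N->(2,0) | ant2:(0,0)->E->(0,1)
  grid max=5 at (0,0)
Step 5: ant0:(0,0)->E->(0,1) | ant1:(2,0)->S->(3,0) | ant2:(0,1)->W->(0,0)
  grid max=6 at (0,0)
Final grid:
  6 5 0 0 0
  0 0 0 0 0
  0 0 0 0 0
  4 0 0 0 0
Max pheromone 6 at (0,0)

Answer: (0,0)=6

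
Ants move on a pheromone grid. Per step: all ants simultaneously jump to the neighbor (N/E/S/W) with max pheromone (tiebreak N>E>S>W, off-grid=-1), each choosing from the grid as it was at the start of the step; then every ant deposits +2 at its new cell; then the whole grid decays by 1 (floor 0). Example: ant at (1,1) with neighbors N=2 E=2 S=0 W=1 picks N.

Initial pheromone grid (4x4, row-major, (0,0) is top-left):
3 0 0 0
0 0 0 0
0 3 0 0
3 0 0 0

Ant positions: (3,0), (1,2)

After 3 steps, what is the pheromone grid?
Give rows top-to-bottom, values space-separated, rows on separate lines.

After step 1: ants at (2,0),(0,2)
  2 0 1 0
  0 0 0 0
  1 2 0 0
  2 0 0 0
After step 2: ants at (2,1),(0,3)
  1 0 0 1
  0 0 0 0
  0 3 0 0
  1 0 0 0
After step 3: ants at (1,1),(1,3)
  0 0 0 0
  0 1 0 1
  0 2 0 0
  0 0 0 0

0 0 0 0
0 1 0 1
0 2 0 0
0 0 0 0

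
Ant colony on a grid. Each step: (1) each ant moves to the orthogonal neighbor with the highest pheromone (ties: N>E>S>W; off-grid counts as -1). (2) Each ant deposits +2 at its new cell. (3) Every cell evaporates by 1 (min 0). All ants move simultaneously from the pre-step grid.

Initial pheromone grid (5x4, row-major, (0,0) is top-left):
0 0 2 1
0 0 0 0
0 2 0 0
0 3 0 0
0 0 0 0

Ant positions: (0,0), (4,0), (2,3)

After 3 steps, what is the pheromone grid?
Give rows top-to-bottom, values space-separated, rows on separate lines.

After step 1: ants at (0,1),(3,0),(1,3)
  0 1 1 0
  0 0 0 1
  0 1 0 0
  1 2 0 0
  0 0 0 0
After step 2: ants at (0,2),(3,1),(0,3)
  0 0 2 1
  0 0 0 0
  0 0 0 0
  0 3 0 0
  0 0 0 0
After step 3: ants at (0,3),(2,1),(0,2)
  0 0 3 2
  0 0 0 0
  0 1 0 0
  0 2 0 0
  0 0 0 0

0 0 3 2
0 0 0 0
0 1 0 0
0 2 0 0
0 0 0 0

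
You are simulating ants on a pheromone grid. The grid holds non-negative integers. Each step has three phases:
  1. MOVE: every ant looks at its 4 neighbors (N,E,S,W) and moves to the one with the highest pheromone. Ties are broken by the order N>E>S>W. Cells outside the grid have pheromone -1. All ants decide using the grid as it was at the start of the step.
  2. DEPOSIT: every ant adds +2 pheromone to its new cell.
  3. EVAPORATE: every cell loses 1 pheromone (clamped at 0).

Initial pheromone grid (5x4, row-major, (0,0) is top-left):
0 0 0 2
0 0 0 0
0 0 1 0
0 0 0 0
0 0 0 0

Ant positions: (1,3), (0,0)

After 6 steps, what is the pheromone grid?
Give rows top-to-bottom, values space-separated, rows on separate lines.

After step 1: ants at (0,3),(0,1)
  0 1 0 3
  0 0 0 0
  0 0 0 0
  0 0 0 0
  0 0 0 0
After step 2: ants at (1,3),(0,2)
  0 0 1 2
  0 0 0 1
  0 0 0 0
  0 0 0 0
  0 0 0 0
After step 3: ants at (0,3),(0,3)
  0 0 0 5
  0 0 0 0
  0 0 0 0
  0 0 0 0
  0 0 0 0
After step 4: ants at (1,3),(1,3)
  0 0 0 4
  0 0 0 3
  0 0 0 0
  0 0 0 0
  0 0 0 0
After step 5: ants at (0,3),(0,3)
  0 0 0 7
  0 0 0 2
  0 0 0 0
  0 0 0 0
  0 0 0 0
After step 6: ants at (1,3),(1,3)
  0 0 0 6
  0 0 0 5
  0 0 0 0
  0 0 0 0
  0 0 0 0

0 0 0 6
0 0 0 5
0 0 0 0
0 0 0 0
0 0 0 0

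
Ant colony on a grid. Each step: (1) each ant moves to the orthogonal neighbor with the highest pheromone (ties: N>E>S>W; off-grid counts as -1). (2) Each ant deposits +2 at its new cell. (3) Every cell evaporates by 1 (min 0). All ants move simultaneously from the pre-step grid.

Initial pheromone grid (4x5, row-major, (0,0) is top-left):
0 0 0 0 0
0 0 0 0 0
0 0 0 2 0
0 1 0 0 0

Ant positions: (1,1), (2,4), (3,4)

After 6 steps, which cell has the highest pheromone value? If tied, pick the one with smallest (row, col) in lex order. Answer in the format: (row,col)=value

Step 1: ant0:(1,1)->N->(0,1) | ant1:(2,4)->W->(2,3) | ant2:(3,4)->N->(2,4)
  grid max=3 at (2,3)
Step 2: ant0:(0,1)->E->(0,2) | ant1:(2,3)->E->(2,4) | ant2:(2,4)->W->(2,3)
  grid max=4 at (2,3)
Step 3: ant0:(0,2)->E->(0,3) | ant1:(2,4)->W->(2,3) | ant2:(2,3)->E->(2,4)
  grid max=5 at (2,3)
Step 4: ant0:(0,3)->E->(0,4) | ant1:(2,3)->E->(2,4) | ant2:(2,4)->W->(2,3)
  grid max=6 at (2,3)
Step 5: ant0:(0,4)->S->(1,4) | ant1:(2,4)->W->(2,3) | ant2:(2,3)->E->(2,4)
  grid max=7 at (2,3)
Step 6: ant0:(1,4)->S->(2,4) | ant1:(2,3)->E->(2,4) | ant2:(2,4)->W->(2,3)
  grid max=8 at (2,3)
Final grid:
  0 0 0 0 0
  0 0 0 0 0
  0 0 0 8 8
  0 0 0 0 0
Max pheromone 8 at (2,3)

Answer: (2,3)=8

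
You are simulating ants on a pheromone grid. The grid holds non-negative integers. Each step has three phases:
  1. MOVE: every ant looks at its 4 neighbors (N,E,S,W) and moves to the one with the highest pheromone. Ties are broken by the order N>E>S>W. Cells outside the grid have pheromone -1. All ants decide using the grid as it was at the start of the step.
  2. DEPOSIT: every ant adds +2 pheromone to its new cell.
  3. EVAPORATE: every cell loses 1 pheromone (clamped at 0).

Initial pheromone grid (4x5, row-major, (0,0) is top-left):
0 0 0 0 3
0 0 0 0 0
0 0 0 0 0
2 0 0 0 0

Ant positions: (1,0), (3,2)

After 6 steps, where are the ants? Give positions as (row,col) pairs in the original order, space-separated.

Step 1: ant0:(1,0)->N->(0,0) | ant1:(3,2)->N->(2,2)
  grid max=2 at (0,4)
Step 2: ant0:(0,0)->E->(0,1) | ant1:(2,2)->N->(1,2)
  grid max=1 at (0,1)
Step 3: ant0:(0,1)->E->(0,2) | ant1:(1,2)->N->(0,2)
  grid max=3 at (0,2)
Step 4: ant0:(0,2)->E->(0,3) | ant1:(0,2)->E->(0,3)
  grid max=3 at (0,3)
Step 5: ant0:(0,3)->W->(0,2) | ant1:(0,3)->W->(0,2)
  grid max=5 at (0,2)
Step 6: ant0:(0,2)->E->(0,3) | ant1:(0,2)->E->(0,3)
  grid max=5 at (0,3)

(0,3) (0,3)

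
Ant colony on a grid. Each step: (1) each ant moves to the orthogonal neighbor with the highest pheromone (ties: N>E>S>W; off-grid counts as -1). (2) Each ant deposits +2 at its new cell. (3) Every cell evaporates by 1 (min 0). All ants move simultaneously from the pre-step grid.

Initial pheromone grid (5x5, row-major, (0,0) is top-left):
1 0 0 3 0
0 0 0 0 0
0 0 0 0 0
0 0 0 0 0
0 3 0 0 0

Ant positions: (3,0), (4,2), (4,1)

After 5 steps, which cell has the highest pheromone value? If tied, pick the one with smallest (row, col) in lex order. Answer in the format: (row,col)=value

Answer: (4,1)=8

Derivation:
Step 1: ant0:(3,0)->N->(2,0) | ant1:(4,2)->W->(4,1) | ant2:(4,1)->N->(3,1)
  grid max=4 at (4,1)
Step 2: ant0:(2,0)->N->(1,0) | ant1:(4,1)->N->(3,1) | ant2:(3,1)->S->(4,1)
  grid max=5 at (4,1)
Step 3: ant0:(1,0)->N->(0,0) | ant1:(3,1)->S->(4,1) | ant2:(4,1)->N->(3,1)
  grid max=6 at (4,1)
Step 4: ant0:(0,0)->E->(0,1) | ant1:(4,1)->N->(3,1) | ant2:(3,1)->S->(4,1)
  grid max=7 at (4,1)
Step 5: ant0:(0,1)->E->(0,2) | ant1:(3,1)->S->(4,1) | ant2:(4,1)->N->(3,1)
  grid max=8 at (4,1)
Final grid:
  0 0 1 0 0
  0 0 0 0 0
  0 0 0 0 0
  0 5 0 0 0
  0 8 0 0 0
Max pheromone 8 at (4,1)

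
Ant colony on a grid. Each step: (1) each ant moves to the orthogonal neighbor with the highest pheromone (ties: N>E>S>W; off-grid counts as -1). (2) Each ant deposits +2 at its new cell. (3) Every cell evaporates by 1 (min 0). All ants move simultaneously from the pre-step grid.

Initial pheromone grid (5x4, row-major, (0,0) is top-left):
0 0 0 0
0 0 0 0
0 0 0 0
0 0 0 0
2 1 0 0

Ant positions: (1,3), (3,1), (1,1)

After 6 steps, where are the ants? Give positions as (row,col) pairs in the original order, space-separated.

Step 1: ant0:(1,3)->N->(0,3) | ant1:(3,1)->S->(4,1) | ant2:(1,1)->N->(0,1)
  grid max=2 at (4,1)
Step 2: ant0:(0,3)->S->(1,3) | ant1:(4,1)->W->(4,0) | ant2:(0,1)->E->(0,2)
  grid max=2 at (4,0)
Step 3: ant0:(1,3)->N->(0,3) | ant1:(4,0)->E->(4,1) | ant2:(0,2)->E->(0,3)
  grid max=3 at (0,3)
Step 4: ant0:(0,3)->S->(1,3) | ant1:(4,1)->W->(4,0) | ant2:(0,3)->S->(1,3)
  grid max=3 at (1,3)
Step 5: ant0:(1,3)->N->(0,3) | ant1:(4,0)->E->(4,1) | ant2:(1,3)->N->(0,3)
  grid max=5 at (0,3)
Step 6: ant0:(0,3)->S->(1,3) | ant1:(4,1)->W->(4,0) | ant2:(0,3)->S->(1,3)
  grid max=5 at (1,3)

(1,3) (4,0) (1,3)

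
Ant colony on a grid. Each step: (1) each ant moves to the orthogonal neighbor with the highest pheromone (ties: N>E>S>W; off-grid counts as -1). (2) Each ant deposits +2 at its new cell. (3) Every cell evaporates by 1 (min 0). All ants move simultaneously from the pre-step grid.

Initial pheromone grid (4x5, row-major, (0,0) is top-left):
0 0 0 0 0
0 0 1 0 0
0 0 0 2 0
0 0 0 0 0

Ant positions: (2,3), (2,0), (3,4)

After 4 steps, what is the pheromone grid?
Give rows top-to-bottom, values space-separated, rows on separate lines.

After step 1: ants at (1,3),(1,0),(2,4)
  0 0 0 0 0
  1 0 0 1 0
  0 0 0 1 1
  0 0 0 0 0
After step 2: ants at (2,3),(0,0),(2,3)
  1 0 0 0 0
  0 0 0 0 0
  0 0 0 4 0
  0 0 0 0 0
After step 3: ants at (1,3),(0,1),(1,3)
  0 1 0 0 0
  0 0 0 3 0
  0 0 0 3 0
  0 0 0 0 0
After step 4: ants at (2,3),(0,2),(2,3)
  0 0 1 0 0
  0 0 0 2 0
  0 0 0 6 0
  0 0 0 0 0

0 0 1 0 0
0 0 0 2 0
0 0 0 6 0
0 0 0 0 0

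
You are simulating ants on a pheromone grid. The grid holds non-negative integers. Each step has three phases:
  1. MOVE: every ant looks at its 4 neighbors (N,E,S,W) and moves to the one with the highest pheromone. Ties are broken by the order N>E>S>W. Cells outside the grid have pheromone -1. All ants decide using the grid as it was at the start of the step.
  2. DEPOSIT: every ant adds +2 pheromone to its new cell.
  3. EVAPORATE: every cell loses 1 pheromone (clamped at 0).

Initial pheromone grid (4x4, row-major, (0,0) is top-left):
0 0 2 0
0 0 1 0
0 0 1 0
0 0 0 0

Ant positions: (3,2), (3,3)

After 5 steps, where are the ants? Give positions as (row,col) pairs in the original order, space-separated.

Step 1: ant0:(3,2)->N->(2,2) | ant1:(3,3)->N->(2,3)
  grid max=2 at (2,2)
Step 2: ant0:(2,2)->E->(2,3) | ant1:(2,3)->W->(2,2)
  grid max=3 at (2,2)
Step 3: ant0:(2,3)->W->(2,2) | ant1:(2,2)->E->(2,3)
  grid max=4 at (2,2)
Step 4: ant0:(2,2)->E->(2,3) | ant1:(2,3)->W->(2,2)
  grid max=5 at (2,2)
Step 5: ant0:(2,3)->W->(2,2) | ant1:(2,2)->E->(2,3)
  grid max=6 at (2,2)

(2,2) (2,3)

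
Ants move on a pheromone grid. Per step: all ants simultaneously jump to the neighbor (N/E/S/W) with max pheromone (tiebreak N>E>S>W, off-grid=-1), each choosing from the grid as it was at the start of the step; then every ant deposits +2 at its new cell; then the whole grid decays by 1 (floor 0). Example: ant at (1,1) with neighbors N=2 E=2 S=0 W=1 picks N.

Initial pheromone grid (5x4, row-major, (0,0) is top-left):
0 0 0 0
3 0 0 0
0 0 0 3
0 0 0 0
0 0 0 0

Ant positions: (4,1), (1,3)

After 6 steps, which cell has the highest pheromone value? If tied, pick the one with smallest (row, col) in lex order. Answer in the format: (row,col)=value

Answer: (2,3)=3

Derivation:
Step 1: ant0:(4,1)->N->(3,1) | ant1:(1,3)->S->(2,3)
  grid max=4 at (2,3)
Step 2: ant0:(3,1)->N->(2,1) | ant1:(2,3)->N->(1,3)
  grid max=3 at (2,3)
Step 3: ant0:(2,1)->N->(1,1) | ant1:(1,3)->S->(2,3)
  grid max=4 at (2,3)
Step 4: ant0:(1,1)->N->(0,1) | ant1:(2,3)->N->(1,3)
  grid max=3 at (2,3)
Step 5: ant0:(0,1)->E->(0,2) | ant1:(1,3)->S->(2,3)
  grid max=4 at (2,3)
Step 6: ant0:(0,2)->E->(0,3) | ant1:(2,3)->N->(1,3)
  grid max=3 at (2,3)
Final grid:
  0 0 0 1
  0 0 0 1
  0 0 0 3
  0 0 0 0
  0 0 0 0
Max pheromone 3 at (2,3)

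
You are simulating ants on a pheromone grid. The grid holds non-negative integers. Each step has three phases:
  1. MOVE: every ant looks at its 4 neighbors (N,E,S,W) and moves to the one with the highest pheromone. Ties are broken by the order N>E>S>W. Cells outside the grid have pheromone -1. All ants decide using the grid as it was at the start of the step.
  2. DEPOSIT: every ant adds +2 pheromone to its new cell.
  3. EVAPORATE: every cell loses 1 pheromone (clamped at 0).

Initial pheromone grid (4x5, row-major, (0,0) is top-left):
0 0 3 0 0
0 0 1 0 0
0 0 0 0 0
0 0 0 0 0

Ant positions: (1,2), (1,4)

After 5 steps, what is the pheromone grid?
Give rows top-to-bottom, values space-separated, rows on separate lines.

After step 1: ants at (0,2),(0,4)
  0 0 4 0 1
  0 0 0 0 0
  0 0 0 0 0
  0 0 0 0 0
After step 2: ants at (0,3),(1,4)
  0 0 3 1 0
  0 0 0 0 1
  0 0 0 0 0
  0 0 0 0 0
After step 3: ants at (0,2),(0,4)
  0 0 4 0 1
  0 0 0 0 0
  0 0 0 0 0
  0 0 0 0 0
After step 4: ants at (0,3),(1,4)
  0 0 3 1 0
  0 0 0 0 1
  0 0 0 0 0
  0 0 0 0 0
After step 5: ants at (0,2),(0,4)
  0 0 4 0 1
  0 0 0 0 0
  0 0 0 0 0
  0 0 0 0 0

0 0 4 0 1
0 0 0 0 0
0 0 0 0 0
0 0 0 0 0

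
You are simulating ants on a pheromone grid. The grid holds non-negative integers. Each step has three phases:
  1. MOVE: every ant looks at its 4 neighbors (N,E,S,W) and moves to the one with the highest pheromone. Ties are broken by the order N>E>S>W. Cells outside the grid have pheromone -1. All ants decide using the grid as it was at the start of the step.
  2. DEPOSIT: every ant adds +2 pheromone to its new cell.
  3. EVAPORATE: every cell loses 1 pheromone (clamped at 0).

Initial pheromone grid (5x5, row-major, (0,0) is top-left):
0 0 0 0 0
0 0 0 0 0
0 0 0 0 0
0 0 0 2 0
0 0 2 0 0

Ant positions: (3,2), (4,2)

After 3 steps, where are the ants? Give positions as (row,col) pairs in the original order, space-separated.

Step 1: ant0:(3,2)->E->(3,3) | ant1:(4,2)->N->(3,2)
  grid max=3 at (3,3)
Step 2: ant0:(3,3)->W->(3,2) | ant1:(3,2)->E->(3,3)
  grid max=4 at (3,3)
Step 3: ant0:(3,2)->E->(3,3) | ant1:(3,3)->W->(3,2)
  grid max=5 at (3,3)

(3,3) (3,2)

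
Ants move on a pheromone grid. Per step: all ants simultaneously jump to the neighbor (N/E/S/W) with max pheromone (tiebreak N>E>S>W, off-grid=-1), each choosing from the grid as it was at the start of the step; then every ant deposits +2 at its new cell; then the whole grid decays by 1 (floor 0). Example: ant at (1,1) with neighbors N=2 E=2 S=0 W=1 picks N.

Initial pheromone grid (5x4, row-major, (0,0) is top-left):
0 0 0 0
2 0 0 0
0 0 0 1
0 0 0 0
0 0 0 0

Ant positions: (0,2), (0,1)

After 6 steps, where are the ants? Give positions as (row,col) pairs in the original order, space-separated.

Step 1: ant0:(0,2)->E->(0,3) | ant1:(0,1)->E->(0,2)
  grid max=1 at (0,2)
Step 2: ant0:(0,3)->W->(0,2) | ant1:(0,2)->E->(0,3)
  grid max=2 at (0,2)
Step 3: ant0:(0,2)->E->(0,3) | ant1:(0,3)->W->(0,2)
  grid max=3 at (0,2)
Step 4: ant0:(0,3)->W->(0,2) | ant1:(0,2)->E->(0,3)
  grid max=4 at (0,2)
Step 5: ant0:(0,2)->E->(0,3) | ant1:(0,3)->W->(0,2)
  grid max=5 at (0,2)
Step 6: ant0:(0,3)->W->(0,2) | ant1:(0,2)->E->(0,3)
  grid max=6 at (0,2)

(0,2) (0,3)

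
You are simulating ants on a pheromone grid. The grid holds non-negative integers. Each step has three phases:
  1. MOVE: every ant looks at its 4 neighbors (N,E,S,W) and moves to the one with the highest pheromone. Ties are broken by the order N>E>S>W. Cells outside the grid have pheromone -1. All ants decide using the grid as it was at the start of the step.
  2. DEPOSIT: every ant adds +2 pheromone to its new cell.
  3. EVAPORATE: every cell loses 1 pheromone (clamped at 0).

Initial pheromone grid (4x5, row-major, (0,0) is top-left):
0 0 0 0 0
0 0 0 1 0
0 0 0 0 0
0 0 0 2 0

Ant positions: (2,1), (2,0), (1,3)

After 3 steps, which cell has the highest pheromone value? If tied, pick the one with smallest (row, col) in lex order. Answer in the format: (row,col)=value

Answer: (1,0)=3

Derivation:
Step 1: ant0:(2,1)->N->(1,1) | ant1:(2,0)->N->(1,0) | ant2:(1,3)->N->(0,3)
  grid max=1 at (0,3)
Step 2: ant0:(1,1)->W->(1,0) | ant1:(1,0)->E->(1,1) | ant2:(0,3)->E->(0,4)
  grid max=2 at (1,0)
Step 3: ant0:(1,0)->E->(1,1) | ant1:(1,1)->W->(1,0) | ant2:(0,4)->S->(1,4)
  grid max=3 at (1,0)
Final grid:
  0 0 0 0 0
  3 3 0 0 1
  0 0 0 0 0
  0 0 0 0 0
Max pheromone 3 at (1,0)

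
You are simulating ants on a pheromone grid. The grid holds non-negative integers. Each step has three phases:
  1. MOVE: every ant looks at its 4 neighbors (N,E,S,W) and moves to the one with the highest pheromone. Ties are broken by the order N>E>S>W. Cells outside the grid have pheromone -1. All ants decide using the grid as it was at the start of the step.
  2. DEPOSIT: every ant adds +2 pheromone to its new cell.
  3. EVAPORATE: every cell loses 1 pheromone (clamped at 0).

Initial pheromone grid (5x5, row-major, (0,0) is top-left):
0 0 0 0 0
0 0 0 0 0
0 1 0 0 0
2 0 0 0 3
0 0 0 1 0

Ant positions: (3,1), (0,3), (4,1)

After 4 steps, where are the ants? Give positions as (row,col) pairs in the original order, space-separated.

Step 1: ant0:(3,1)->W->(3,0) | ant1:(0,3)->E->(0,4) | ant2:(4,1)->N->(3,1)
  grid max=3 at (3,0)
Step 2: ant0:(3,0)->E->(3,1) | ant1:(0,4)->S->(1,4) | ant2:(3,1)->W->(3,0)
  grid max=4 at (3,0)
Step 3: ant0:(3,1)->W->(3,0) | ant1:(1,4)->N->(0,4) | ant2:(3,0)->E->(3,1)
  grid max=5 at (3,0)
Step 4: ant0:(3,0)->E->(3,1) | ant1:(0,4)->S->(1,4) | ant2:(3,1)->W->(3,0)
  grid max=6 at (3,0)

(3,1) (1,4) (3,0)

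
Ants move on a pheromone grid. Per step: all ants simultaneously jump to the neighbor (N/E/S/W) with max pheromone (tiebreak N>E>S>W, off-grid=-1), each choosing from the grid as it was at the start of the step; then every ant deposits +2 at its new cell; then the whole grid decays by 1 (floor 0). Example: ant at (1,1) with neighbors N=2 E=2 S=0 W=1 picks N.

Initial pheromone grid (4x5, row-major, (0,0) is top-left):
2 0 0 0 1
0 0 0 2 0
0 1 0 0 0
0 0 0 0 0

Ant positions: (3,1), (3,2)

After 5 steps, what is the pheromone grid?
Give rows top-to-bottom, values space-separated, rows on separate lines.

After step 1: ants at (2,1),(2,2)
  1 0 0 0 0
  0 0 0 1 0
  0 2 1 0 0
  0 0 0 0 0
After step 2: ants at (2,2),(2,1)
  0 0 0 0 0
  0 0 0 0 0
  0 3 2 0 0
  0 0 0 0 0
After step 3: ants at (2,1),(2,2)
  0 0 0 0 0
  0 0 0 0 0
  0 4 3 0 0
  0 0 0 0 0
After step 4: ants at (2,2),(2,1)
  0 0 0 0 0
  0 0 0 0 0
  0 5 4 0 0
  0 0 0 0 0
After step 5: ants at (2,1),(2,2)
  0 0 0 0 0
  0 0 0 0 0
  0 6 5 0 0
  0 0 0 0 0

0 0 0 0 0
0 0 0 0 0
0 6 5 0 0
0 0 0 0 0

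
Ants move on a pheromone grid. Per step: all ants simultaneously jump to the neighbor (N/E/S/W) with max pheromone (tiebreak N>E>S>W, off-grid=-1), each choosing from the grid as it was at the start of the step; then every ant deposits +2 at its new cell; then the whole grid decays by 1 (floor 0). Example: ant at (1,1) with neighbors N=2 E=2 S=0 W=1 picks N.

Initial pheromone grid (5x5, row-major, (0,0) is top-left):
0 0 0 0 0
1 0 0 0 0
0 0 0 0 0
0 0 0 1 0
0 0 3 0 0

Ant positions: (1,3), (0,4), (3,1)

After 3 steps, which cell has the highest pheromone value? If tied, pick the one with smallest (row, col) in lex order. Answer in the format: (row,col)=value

Answer: (1,4)=3

Derivation:
Step 1: ant0:(1,3)->N->(0,3) | ant1:(0,4)->S->(1,4) | ant2:(3,1)->N->(2,1)
  grid max=2 at (4,2)
Step 2: ant0:(0,3)->E->(0,4) | ant1:(1,4)->N->(0,4) | ant2:(2,1)->N->(1,1)
  grid max=3 at (0,4)
Step 3: ant0:(0,4)->S->(1,4) | ant1:(0,4)->S->(1,4) | ant2:(1,1)->N->(0,1)
  grid max=3 at (1,4)
Final grid:
  0 1 0 0 2
  0 0 0 0 3
  0 0 0 0 0
  0 0 0 0 0
  0 0 0 0 0
Max pheromone 3 at (1,4)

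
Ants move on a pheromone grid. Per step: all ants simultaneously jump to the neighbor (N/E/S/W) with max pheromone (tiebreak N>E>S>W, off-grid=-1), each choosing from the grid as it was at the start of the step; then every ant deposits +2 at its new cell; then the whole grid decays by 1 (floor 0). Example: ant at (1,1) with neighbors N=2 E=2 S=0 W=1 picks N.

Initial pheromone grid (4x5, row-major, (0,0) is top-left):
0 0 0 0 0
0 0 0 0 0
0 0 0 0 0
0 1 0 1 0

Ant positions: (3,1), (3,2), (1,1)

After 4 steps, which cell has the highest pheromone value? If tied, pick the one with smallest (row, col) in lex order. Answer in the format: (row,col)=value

Answer: (0,2)=1

Derivation:
Step 1: ant0:(3,1)->N->(2,1) | ant1:(3,2)->E->(3,3) | ant2:(1,1)->N->(0,1)
  grid max=2 at (3,3)
Step 2: ant0:(2,1)->N->(1,1) | ant1:(3,3)->N->(2,3) | ant2:(0,1)->E->(0,2)
  grid max=1 at (0,2)
Step 3: ant0:(1,1)->N->(0,1) | ant1:(2,3)->S->(3,3) | ant2:(0,2)->E->(0,3)
  grid max=2 at (3,3)
Step 4: ant0:(0,1)->E->(0,2) | ant1:(3,3)->N->(2,3) | ant2:(0,3)->E->(0,4)
  grid max=1 at (0,2)
Final grid:
  0 0 1 0 1
  0 0 0 0 0
  0 0 0 1 0
  0 0 0 1 0
Max pheromone 1 at (0,2)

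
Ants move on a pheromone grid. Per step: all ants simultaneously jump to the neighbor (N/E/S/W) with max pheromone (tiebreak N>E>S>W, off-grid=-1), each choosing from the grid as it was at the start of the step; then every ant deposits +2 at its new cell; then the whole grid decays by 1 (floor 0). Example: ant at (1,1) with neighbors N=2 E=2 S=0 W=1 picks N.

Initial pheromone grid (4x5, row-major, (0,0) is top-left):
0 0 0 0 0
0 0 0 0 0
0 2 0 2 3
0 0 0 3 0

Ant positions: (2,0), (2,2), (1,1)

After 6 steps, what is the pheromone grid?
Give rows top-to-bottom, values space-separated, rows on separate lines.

After step 1: ants at (2,1),(2,3),(2,1)
  0 0 0 0 0
  0 0 0 0 0
  0 5 0 3 2
  0 0 0 2 0
After step 2: ants at (1,1),(2,4),(1,1)
  0 0 0 0 0
  0 3 0 0 0
  0 4 0 2 3
  0 0 0 1 0
After step 3: ants at (2,1),(2,3),(2,1)
  0 0 0 0 0
  0 2 0 0 0
  0 7 0 3 2
  0 0 0 0 0
After step 4: ants at (1,1),(2,4),(1,1)
  0 0 0 0 0
  0 5 0 0 0
  0 6 0 2 3
  0 0 0 0 0
After step 5: ants at (2,1),(2,3),(2,1)
  0 0 0 0 0
  0 4 0 0 0
  0 9 0 3 2
  0 0 0 0 0
After step 6: ants at (1,1),(2,4),(1,1)
  0 0 0 0 0
  0 7 0 0 0
  0 8 0 2 3
  0 0 0 0 0

0 0 0 0 0
0 7 0 0 0
0 8 0 2 3
0 0 0 0 0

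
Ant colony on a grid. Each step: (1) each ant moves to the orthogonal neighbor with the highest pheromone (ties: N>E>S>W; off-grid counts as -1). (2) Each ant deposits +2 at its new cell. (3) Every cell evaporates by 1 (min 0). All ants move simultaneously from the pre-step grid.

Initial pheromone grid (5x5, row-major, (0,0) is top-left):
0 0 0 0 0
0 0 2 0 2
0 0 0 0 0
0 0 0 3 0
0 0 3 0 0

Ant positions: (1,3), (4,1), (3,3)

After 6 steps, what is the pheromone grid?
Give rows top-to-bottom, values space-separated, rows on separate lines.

After step 1: ants at (1,4),(4,2),(2,3)
  0 0 0 0 0
  0 0 1 0 3
  0 0 0 1 0
  0 0 0 2 0
  0 0 4 0 0
After step 2: ants at (0,4),(3,2),(3,3)
  0 0 0 0 1
  0 0 0 0 2
  0 0 0 0 0
  0 0 1 3 0
  0 0 3 0 0
After step 3: ants at (1,4),(3,3),(3,2)
  0 0 0 0 0
  0 0 0 0 3
  0 0 0 0 0
  0 0 2 4 0
  0 0 2 0 0
After step 4: ants at (0,4),(3,2),(3,3)
  0 0 0 0 1
  0 0 0 0 2
  0 0 0 0 0
  0 0 3 5 0
  0 0 1 0 0
After step 5: ants at (1,4),(3,3),(3,2)
  0 0 0 0 0
  0 0 0 0 3
  0 0 0 0 0
  0 0 4 6 0
  0 0 0 0 0
After step 6: ants at (0,4),(3,2),(3,3)
  0 0 0 0 1
  0 0 0 0 2
  0 0 0 0 0
  0 0 5 7 0
  0 0 0 0 0

0 0 0 0 1
0 0 0 0 2
0 0 0 0 0
0 0 5 7 0
0 0 0 0 0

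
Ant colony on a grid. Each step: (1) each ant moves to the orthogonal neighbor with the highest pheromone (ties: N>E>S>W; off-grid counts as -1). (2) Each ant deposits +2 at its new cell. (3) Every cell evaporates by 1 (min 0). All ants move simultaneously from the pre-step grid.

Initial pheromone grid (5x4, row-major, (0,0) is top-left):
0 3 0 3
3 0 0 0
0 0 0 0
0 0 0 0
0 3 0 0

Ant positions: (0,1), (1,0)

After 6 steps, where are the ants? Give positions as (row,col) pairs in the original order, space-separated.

Step 1: ant0:(0,1)->E->(0,2) | ant1:(1,0)->N->(0,0)
  grid max=2 at (0,1)
Step 2: ant0:(0,2)->E->(0,3) | ant1:(0,0)->E->(0,1)
  grid max=3 at (0,1)
Step 3: ant0:(0,3)->S->(1,3) | ant1:(0,1)->E->(0,2)
  grid max=2 at (0,1)
Step 4: ant0:(1,3)->N->(0,3) | ant1:(0,2)->E->(0,3)
  grid max=5 at (0,3)
Step 5: ant0:(0,3)->S->(1,3) | ant1:(0,3)->S->(1,3)
  grid max=4 at (0,3)
Step 6: ant0:(1,3)->N->(0,3) | ant1:(1,3)->N->(0,3)
  grid max=7 at (0,3)

(0,3) (0,3)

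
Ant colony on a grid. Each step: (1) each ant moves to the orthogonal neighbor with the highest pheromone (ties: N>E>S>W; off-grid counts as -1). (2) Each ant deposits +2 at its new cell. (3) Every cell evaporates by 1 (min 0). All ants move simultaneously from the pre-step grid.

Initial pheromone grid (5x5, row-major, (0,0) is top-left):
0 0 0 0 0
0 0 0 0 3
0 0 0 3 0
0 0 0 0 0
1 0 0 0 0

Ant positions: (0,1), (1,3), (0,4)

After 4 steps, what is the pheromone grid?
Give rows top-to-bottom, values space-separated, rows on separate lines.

After step 1: ants at (0,2),(1,4),(1,4)
  0 0 1 0 0
  0 0 0 0 6
  0 0 0 2 0
  0 0 0 0 0
  0 0 0 0 0
After step 2: ants at (0,3),(0,4),(0,4)
  0 0 0 1 3
  0 0 0 0 5
  0 0 0 1 0
  0 0 0 0 0
  0 0 0 0 0
After step 3: ants at (0,4),(1,4),(1,4)
  0 0 0 0 4
  0 0 0 0 8
  0 0 0 0 0
  0 0 0 0 0
  0 0 0 0 0
After step 4: ants at (1,4),(0,4),(0,4)
  0 0 0 0 7
  0 0 0 0 9
  0 0 0 0 0
  0 0 0 0 0
  0 0 0 0 0

0 0 0 0 7
0 0 0 0 9
0 0 0 0 0
0 0 0 0 0
0 0 0 0 0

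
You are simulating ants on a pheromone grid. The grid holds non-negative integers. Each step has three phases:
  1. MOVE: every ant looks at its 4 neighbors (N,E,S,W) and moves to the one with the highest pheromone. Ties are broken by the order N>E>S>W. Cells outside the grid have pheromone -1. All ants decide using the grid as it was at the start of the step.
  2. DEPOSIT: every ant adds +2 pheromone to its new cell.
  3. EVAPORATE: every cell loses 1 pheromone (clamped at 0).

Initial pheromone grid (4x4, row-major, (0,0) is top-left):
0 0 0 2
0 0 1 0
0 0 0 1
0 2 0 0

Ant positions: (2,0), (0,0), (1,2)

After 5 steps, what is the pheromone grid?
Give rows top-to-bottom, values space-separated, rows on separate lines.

After step 1: ants at (1,0),(0,1),(0,2)
  0 1 1 1
  1 0 0 0
  0 0 0 0
  0 1 0 0
After step 2: ants at (0,0),(0,2),(0,3)
  1 0 2 2
  0 0 0 0
  0 0 0 0
  0 0 0 0
After step 3: ants at (0,1),(0,3),(0,2)
  0 1 3 3
  0 0 0 0
  0 0 0 0
  0 0 0 0
After step 4: ants at (0,2),(0,2),(0,3)
  0 0 6 4
  0 0 0 0
  0 0 0 0
  0 0 0 0
After step 5: ants at (0,3),(0,3),(0,2)
  0 0 7 7
  0 0 0 0
  0 0 0 0
  0 0 0 0

0 0 7 7
0 0 0 0
0 0 0 0
0 0 0 0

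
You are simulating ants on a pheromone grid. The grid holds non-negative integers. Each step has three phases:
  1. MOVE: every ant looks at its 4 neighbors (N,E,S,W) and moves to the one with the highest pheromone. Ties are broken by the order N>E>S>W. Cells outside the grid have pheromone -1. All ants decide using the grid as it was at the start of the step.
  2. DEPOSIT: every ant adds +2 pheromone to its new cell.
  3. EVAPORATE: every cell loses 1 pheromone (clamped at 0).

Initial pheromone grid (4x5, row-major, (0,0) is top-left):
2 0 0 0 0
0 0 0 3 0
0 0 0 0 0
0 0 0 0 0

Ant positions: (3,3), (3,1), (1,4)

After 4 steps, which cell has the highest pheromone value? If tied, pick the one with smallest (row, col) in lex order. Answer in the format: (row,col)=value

Answer: (1,3)=7

Derivation:
Step 1: ant0:(3,3)->N->(2,3) | ant1:(3,1)->N->(2,1) | ant2:(1,4)->W->(1,3)
  grid max=4 at (1,3)
Step 2: ant0:(2,3)->N->(1,3) | ant1:(2,1)->N->(1,1) | ant2:(1,3)->S->(2,3)
  grid max=5 at (1,3)
Step 3: ant0:(1,3)->S->(2,3) | ant1:(1,1)->N->(0,1) | ant2:(2,3)->N->(1,3)
  grid max=6 at (1,3)
Step 4: ant0:(2,3)->N->(1,3) | ant1:(0,1)->E->(0,2) | ant2:(1,3)->S->(2,3)
  grid max=7 at (1,3)
Final grid:
  0 0 1 0 0
  0 0 0 7 0
  0 0 0 4 0
  0 0 0 0 0
Max pheromone 7 at (1,3)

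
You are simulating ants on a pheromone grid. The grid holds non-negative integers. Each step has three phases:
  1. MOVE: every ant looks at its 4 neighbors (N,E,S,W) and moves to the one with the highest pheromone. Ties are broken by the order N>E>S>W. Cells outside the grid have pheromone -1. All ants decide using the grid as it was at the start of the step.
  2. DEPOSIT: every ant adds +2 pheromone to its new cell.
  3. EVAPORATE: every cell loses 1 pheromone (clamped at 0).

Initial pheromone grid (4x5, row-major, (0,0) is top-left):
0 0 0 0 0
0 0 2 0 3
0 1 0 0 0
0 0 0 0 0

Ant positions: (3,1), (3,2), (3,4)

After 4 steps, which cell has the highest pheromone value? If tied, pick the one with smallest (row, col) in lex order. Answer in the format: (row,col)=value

Step 1: ant0:(3,1)->N->(2,1) | ant1:(3,2)->N->(2,2) | ant2:(3,4)->N->(2,4)
  grid max=2 at (1,4)
Step 2: ant0:(2,1)->E->(2,2) | ant1:(2,2)->W->(2,1) | ant2:(2,4)->N->(1,4)
  grid max=3 at (1,4)
Step 3: ant0:(2,2)->W->(2,1) | ant1:(2,1)->E->(2,2) | ant2:(1,4)->N->(0,4)
  grid max=4 at (2,1)
Step 4: ant0:(2,1)->E->(2,2) | ant1:(2,2)->W->(2,1) | ant2:(0,4)->S->(1,4)
  grid max=5 at (2,1)
Final grid:
  0 0 0 0 0
  0 0 0 0 3
  0 5 4 0 0
  0 0 0 0 0
Max pheromone 5 at (2,1)

Answer: (2,1)=5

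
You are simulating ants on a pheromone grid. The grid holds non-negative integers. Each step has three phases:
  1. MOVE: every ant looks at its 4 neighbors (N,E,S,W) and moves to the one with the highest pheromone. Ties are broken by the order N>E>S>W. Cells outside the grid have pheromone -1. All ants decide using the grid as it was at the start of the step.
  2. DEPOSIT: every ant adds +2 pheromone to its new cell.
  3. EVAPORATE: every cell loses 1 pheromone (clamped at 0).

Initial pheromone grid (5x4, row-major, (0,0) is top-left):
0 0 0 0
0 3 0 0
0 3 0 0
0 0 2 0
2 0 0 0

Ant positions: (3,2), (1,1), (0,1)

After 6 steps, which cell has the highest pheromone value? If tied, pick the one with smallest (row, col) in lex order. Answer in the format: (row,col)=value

Answer: (2,1)=15

Derivation:
Step 1: ant0:(3,2)->N->(2,2) | ant1:(1,1)->S->(2,1) | ant2:(0,1)->S->(1,1)
  grid max=4 at (1,1)
Step 2: ant0:(2,2)->W->(2,1) | ant1:(2,1)->N->(1,1) | ant2:(1,1)->S->(2,1)
  grid max=7 at (2,1)
Step 3: ant0:(2,1)->N->(1,1) | ant1:(1,1)->S->(2,1) | ant2:(2,1)->N->(1,1)
  grid max=8 at (1,1)
Step 4: ant0:(1,1)->S->(2,1) | ant1:(2,1)->N->(1,1) | ant2:(1,1)->S->(2,1)
  grid max=11 at (2,1)
Step 5: ant0:(2,1)->N->(1,1) | ant1:(1,1)->S->(2,1) | ant2:(2,1)->N->(1,1)
  grid max=12 at (1,1)
Step 6: ant0:(1,1)->S->(2,1) | ant1:(2,1)->N->(1,1) | ant2:(1,1)->S->(2,1)
  grid max=15 at (2,1)
Final grid:
  0 0 0 0
  0 13 0 0
  0 15 0 0
  0 0 0 0
  0 0 0 0
Max pheromone 15 at (2,1)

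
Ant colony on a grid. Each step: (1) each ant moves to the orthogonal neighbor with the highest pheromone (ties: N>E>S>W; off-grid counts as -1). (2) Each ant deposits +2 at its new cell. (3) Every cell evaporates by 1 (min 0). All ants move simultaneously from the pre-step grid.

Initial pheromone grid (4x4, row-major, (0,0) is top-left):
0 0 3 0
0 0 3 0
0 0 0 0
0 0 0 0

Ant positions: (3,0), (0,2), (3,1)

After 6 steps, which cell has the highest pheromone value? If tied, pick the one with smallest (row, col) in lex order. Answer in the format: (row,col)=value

Answer: (2,0)=6

Derivation:
Step 1: ant0:(3,0)->N->(2,0) | ant1:(0,2)->S->(1,2) | ant2:(3,1)->N->(2,1)
  grid max=4 at (1,2)
Step 2: ant0:(2,0)->E->(2,1) | ant1:(1,2)->N->(0,2) | ant2:(2,1)->W->(2,0)
  grid max=3 at (0,2)
Step 3: ant0:(2,1)->W->(2,0) | ant1:(0,2)->S->(1,2) | ant2:(2,0)->E->(2,1)
  grid max=4 at (1,2)
Step 4: ant0:(2,0)->E->(2,1) | ant1:(1,2)->N->(0,2) | ant2:(2,1)->W->(2,0)
  grid max=4 at (2,0)
Step 5: ant0:(2,1)->W->(2,0) | ant1:(0,2)->S->(1,2) | ant2:(2,0)->E->(2,1)
  grid max=5 at (2,0)
Step 6: ant0:(2,0)->E->(2,1) | ant1:(1,2)->N->(0,2) | ant2:(2,1)->W->(2,0)
  grid max=6 at (2,0)
Final grid:
  0 0 3 0
  0 0 3 0
  6 6 0 0
  0 0 0 0
Max pheromone 6 at (2,0)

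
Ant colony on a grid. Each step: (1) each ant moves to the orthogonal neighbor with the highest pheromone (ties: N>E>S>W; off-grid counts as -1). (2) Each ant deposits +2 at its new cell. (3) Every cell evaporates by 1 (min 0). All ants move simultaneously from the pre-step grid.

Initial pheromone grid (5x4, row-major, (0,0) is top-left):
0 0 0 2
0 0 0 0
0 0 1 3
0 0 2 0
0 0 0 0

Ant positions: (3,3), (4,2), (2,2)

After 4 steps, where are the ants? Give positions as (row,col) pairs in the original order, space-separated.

Step 1: ant0:(3,3)->N->(2,3) | ant1:(4,2)->N->(3,2) | ant2:(2,2)->E->(2,3)
  grid max=6 at (2,3)
Step 2: ant0:(2,3)->N->(1,3) | ant1:(3,2)->N->(2,2) | ant2:(2,3)->N->(1,3)
  grid max=5 at (2,3)
Step 3: ant0:(1,3)->S->(2,3) | ant1:(2,2)->E->(2,3) | ant2:(1,3)->S->(2,3)
  grid max=10 at (2,3)
Step 4: ant0:(2,3)->N->(1,3) | ant1:(2,3)->N->(1,3) | ant2:(2,3)->N->(1,3)
  grid max=9 at (2,3)

(1,3) (1,3) (1,3)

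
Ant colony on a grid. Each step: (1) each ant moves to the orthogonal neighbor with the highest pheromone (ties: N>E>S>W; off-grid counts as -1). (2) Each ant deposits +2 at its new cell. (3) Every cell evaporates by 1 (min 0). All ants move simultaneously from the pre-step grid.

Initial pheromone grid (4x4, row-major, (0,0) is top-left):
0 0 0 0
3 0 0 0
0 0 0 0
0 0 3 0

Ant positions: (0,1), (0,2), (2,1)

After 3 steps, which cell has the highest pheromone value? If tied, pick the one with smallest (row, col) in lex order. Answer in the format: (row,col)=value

Answer: (0,2)=3

Derivation:
Step 1: ant0:(0,1)->E->(0,2) | ant1:(0,2)->E->(0,3) | ant2:(2,1)->N->(1,1)
  grid max=2 at (1,0)
Step 2: ant0:(0,2)->E->(0,3) | ant1:(0,3)->W->(0,2) | ant2:(1,1)->W->(1,0)
  grid max=3 at (1,0)
Step 3: ant0:(0,3)->W->(0,2) | ant1:(0,2)->E->(0,3) | ant2:(1,0)->N->(0,0)
  grid max=3 at (0,2)
Final grid:
  1 0 3 3
  2 0 0 0
  0 0 0 0
  0 0 0 0
Max pheromone 3 at (0,2)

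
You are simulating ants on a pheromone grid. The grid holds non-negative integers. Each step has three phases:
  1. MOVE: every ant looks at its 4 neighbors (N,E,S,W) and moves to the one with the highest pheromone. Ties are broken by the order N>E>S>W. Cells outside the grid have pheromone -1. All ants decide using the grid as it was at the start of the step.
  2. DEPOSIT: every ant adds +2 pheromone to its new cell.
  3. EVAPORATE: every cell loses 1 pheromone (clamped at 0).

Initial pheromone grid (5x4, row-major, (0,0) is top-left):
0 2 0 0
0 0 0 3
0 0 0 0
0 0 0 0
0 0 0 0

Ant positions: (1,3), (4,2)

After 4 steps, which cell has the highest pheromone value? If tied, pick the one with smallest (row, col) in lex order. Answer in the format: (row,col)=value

Step 1: ant0:(1,3)->N->(0,3) | ant1:(4,2)->N->(3,2)
  grid max=2 at (1,3)
Step 2: ant0:(0,3)->S->(1,3) | ant1:(3,2)->N->(2,2)
  grid max=3 at (1,3)
Step 3: ant0:(1,3)->N->(0,3) | ant1:(2,2)->N->(1,2)
  grid max=2 at (1,3)
Step 4: ant0:(0,3)->S->(1,3) | ant1:(1,2)->E->(1,3)
  grid max=5 at (1,3)
Final grid:
  0 0 0 0
  0 0 0 5
  0 0 0 0
  0 0 0 0
  0 0 0 0
Max pheromone 5 at (1,3)

Answer: (1,3)=5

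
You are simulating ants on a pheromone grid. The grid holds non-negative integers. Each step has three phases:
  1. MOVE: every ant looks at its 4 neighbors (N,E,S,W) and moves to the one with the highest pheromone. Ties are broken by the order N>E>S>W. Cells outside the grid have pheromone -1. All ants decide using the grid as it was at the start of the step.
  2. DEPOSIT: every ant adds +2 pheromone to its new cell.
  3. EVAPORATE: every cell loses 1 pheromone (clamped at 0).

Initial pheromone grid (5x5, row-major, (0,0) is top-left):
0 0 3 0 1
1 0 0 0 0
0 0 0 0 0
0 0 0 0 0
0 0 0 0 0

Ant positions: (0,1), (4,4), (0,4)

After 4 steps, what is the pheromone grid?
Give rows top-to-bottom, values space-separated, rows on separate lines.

After step 1: ants at (0,2),(3,4),(1,4)
  0 0 4 0 0
  0 0 0 0 1
  0 0 0 0 0
  0 0 0 0 1
  0 0 0 0 0
After step 2: ants at (0,3),(2,4),(0,4)
  0 0 3 1 1
  0 0 0 0 0
  0 0 0 0 1
  0 0 0 0 0
  0 0 0 0 0
After step 3: ants at (0,2),(1,4),(0,3)
  0 0 4 2 0
  0 0 0 0 1
  0 0 0 0 0
  0 0 0 0 0
  0 0 0 0 0
After step 4: ants at (0,3),(0,4),(0,2)
  0 0 5 3 1
  0 0 0 0 0
  0 0 0 0 0
  0 0 0 0 0
  0 0 0 0 0

0 0 5 3 1
0 0 0 0 0
0 0 0 0 0
0 0 0 0 0
0 0 0 0 0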